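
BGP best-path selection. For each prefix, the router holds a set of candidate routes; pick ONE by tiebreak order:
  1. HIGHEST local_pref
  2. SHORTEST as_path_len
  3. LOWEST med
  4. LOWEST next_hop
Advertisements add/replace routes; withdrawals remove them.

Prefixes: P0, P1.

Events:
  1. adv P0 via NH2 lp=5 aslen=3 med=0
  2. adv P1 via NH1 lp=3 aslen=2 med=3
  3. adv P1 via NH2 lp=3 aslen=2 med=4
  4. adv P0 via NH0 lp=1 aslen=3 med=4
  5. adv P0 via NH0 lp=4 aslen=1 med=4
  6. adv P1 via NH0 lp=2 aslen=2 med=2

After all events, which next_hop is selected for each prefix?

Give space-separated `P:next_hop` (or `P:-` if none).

Op 1: best P0=NH2 P1=-
Op 2: best P0=NH2 P1=NH1
Op 3: best P0=NH2 P1=NH1
Op 4: best P0=NH2 P1=NH1
Op 5: best P0=NH2 P1=NH1
Op 6: best P0=NH2 P1=NH1

Answer: P0:NH2 P1:NH1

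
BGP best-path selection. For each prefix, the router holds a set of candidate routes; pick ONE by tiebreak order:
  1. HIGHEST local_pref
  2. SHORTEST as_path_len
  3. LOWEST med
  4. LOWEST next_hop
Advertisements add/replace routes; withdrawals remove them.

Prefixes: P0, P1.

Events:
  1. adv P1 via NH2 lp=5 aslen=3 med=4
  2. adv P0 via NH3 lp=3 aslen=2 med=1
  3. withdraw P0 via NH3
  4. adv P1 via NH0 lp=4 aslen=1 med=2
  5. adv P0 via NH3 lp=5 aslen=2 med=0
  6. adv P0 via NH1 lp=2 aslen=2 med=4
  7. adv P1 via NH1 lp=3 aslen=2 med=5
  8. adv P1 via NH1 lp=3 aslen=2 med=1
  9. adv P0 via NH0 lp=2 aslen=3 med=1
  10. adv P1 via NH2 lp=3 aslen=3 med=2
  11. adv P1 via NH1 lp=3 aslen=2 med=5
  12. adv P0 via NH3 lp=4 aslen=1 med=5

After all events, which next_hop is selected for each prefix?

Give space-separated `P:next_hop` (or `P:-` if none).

Answer: P0:NH3 P1:NH0

Derivation:
Op 1: best P0=- P1=NH2
Op 2: best P0=NH3 P1=NH2
Op 3: best P0=- P1=NH2
Op 4: best P0=- P1=NH2
Op 5: best P0=NH3 P1=NH2
Op 6: best P0=NH3 P1=NH2
Op 7: best P0=NH3 P1=NH2
Op 8: best P0=NH3 P1=NH2
Op 9: best P0=NH3 P1=NH2
Op 10: best P0=NH3 P1=NH0
Op 11: best P0=NH3 P1=NH0
Op 12: best P0=NH3 P1=NH0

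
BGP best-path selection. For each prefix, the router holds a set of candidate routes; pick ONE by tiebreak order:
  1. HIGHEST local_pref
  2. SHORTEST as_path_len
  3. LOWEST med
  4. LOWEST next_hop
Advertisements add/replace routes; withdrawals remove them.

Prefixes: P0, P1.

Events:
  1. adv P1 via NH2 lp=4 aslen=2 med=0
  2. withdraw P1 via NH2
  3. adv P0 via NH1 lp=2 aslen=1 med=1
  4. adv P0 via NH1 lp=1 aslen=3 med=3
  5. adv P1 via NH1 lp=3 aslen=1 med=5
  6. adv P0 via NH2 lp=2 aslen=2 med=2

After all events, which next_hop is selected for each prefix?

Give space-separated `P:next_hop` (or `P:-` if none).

Op 1: best P0=- P1=NH2
Op 2: best P0=- P1=-
Op 3: best P0=NH1 P1=-
Op 4: best P0=NH1 P1=-
Op 5: best P0=NH1 P1=NH1
Op 6: best P0=NH2 P1=NH1

Answer: P0:NH2 P1:NH1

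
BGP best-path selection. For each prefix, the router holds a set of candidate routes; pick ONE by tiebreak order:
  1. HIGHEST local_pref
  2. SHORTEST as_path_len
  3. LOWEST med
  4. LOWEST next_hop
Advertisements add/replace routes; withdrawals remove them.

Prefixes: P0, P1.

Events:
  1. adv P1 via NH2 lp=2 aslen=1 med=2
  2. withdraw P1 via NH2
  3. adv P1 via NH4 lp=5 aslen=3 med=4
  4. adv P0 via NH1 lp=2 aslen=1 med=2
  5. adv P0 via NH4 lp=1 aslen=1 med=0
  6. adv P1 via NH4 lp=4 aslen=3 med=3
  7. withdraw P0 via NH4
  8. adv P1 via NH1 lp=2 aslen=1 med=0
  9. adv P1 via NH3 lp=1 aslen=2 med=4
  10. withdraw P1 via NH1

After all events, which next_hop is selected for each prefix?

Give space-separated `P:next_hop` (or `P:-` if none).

Op 1: best P0=- P1=NH2
Op 2: best P0=- P1=-
Op 3: best P0=- P1=NH4
Op 4: best P0=NH1 P1=NH4
Op 5: best P0=NH1 P1=NH4
Op 6: best P0=NH1 P1=NH4
Op 7: best P0=NH1 P1=NH4
Op 8: best P0=NH1 P1=NH4
Op 9: best P0=NH1 P1=NH4
Op 10: best P0=NH1 P1=NH4

Answer: P0:NH1 P1:NH4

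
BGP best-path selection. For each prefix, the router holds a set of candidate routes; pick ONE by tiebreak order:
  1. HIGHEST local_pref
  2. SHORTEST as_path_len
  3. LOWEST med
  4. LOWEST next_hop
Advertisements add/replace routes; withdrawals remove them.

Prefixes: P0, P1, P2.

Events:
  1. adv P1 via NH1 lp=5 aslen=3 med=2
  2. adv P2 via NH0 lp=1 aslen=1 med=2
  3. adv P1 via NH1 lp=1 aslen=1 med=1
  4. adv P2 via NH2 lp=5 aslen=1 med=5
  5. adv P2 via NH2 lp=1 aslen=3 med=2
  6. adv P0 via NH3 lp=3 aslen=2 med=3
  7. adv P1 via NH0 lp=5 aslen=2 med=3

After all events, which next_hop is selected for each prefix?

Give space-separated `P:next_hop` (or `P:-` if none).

Op 1: best P0=- P1=NH1 P2=-
Op 2: best P0=- P1=NH1 P2=NH0
Op 3: best P0=- P1=NH1 P2=NH0
Op 4: best P0=- P1=NH1 P2=NH2
Op 5: best P0=- P1=NH1 P2=NH0
Op 6: best P0=NH3 P1=NH1 P2=NH0
Op 7: best P0=NH3 P1=NH0 P2=NH0

Answer: P0:NH3 P1:NH0 P2:NH0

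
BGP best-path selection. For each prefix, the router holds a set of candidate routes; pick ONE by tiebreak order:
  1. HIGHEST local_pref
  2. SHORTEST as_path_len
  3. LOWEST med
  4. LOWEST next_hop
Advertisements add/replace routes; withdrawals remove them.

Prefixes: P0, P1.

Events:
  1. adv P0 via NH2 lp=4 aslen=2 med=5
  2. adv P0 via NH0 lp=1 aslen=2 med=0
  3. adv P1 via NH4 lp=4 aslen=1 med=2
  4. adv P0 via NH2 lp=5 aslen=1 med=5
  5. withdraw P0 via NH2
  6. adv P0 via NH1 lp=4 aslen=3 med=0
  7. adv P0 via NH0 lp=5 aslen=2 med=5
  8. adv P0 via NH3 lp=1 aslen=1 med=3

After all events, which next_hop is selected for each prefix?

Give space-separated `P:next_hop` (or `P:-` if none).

Answer: P0:NH0 P1:NH4

Derivation:
Op 1: best P0=NH2 P1=-
Op 2: best P0=NH2 P1=-
Op 3: best P0=NH2 P1=NH4
Op 4: best P0=NH2 P1=NH4
Op 5: best P0=NH0 P1=NH4
Op 6: best P0=NH1 P1=NH4
Op 7: best P0=NH0 P1=NH4
Op 8: best P0=NH0 P1=NH4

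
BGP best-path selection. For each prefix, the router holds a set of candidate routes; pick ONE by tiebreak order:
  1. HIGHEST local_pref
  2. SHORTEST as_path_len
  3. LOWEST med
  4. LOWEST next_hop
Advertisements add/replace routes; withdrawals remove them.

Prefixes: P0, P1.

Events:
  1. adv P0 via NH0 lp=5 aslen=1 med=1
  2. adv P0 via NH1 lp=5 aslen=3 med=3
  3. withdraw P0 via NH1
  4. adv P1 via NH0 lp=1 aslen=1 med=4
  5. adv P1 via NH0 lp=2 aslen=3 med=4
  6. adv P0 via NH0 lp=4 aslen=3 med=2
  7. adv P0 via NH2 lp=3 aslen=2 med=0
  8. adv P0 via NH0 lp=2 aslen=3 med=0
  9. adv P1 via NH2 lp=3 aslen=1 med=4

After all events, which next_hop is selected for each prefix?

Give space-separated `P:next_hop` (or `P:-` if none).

Op 1: best P0=NH0 P1=-
Op 2: best P0=NH0 P1=-
Op 3: best P0=NH0 P1=-
Op 4: best P0=NH0 P1=NH0
Op 5: best P0=NH0 P1=NH0
Op 6: best P0=NH0 P1=NH0
Op 7: best P0=NH0 P1=NH0
Op 8: best P0=NH2 P1=NH0
Op 9: best P0=NH2 P1=NH2

Answer: P0:NH2 P1:NH2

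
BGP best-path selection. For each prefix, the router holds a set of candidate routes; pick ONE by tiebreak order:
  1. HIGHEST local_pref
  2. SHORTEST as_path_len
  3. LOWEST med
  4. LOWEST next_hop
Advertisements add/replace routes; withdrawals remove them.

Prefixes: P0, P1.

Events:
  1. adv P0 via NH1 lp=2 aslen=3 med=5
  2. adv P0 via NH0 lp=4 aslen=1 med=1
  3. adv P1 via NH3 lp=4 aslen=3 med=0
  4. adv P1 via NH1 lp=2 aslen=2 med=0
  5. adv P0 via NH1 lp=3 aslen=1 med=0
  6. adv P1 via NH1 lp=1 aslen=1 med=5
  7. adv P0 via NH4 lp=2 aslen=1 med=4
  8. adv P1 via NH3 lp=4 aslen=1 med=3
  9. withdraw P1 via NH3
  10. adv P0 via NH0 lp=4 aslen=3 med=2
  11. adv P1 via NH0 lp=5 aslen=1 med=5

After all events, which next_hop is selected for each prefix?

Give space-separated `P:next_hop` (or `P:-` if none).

Answer: P0:NH0 P1:NH0

Derivation:
Op 1: best P0=NH1 P1=-
Op 2: best P0=NH0 P1=-
Op 3: best P0=NH0 P1=NH3
Op 4: best P0=NH0 P1=NH3
Op 5: best P0=NH0 P1=NH3
Op 6: best P0=NH0 P1=NH3
Op 7: best P0=NH0 P1=NH3
Op 8: best P0=NH0 P1=NH3
Op 9: best P0=NH0 P1=NH1
Op 10: best P0=NH0 P1=NH1
Op 11: best P0=NH0 P1=NH0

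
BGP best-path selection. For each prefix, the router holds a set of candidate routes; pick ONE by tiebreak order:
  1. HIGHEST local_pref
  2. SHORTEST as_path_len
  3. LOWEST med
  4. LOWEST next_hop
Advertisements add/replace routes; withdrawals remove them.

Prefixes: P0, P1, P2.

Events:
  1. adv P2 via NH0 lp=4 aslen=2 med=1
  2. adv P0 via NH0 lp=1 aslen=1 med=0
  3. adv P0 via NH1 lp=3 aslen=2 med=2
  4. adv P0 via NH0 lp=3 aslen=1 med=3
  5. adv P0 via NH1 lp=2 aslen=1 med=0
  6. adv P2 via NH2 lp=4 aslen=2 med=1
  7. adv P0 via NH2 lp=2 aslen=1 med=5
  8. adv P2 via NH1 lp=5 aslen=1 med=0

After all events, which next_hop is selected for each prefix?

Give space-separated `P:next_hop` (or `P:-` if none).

Answer: P0:NH0 P1:- P2:NH1

Derivation:
Op 1: best P0=- P1=- P2=NH0
Op 2: best P0=NH0 P1=- P2=NH0
Op 3: best P0=NH1 P1=- P2=NH0
Op 4: best P0=NH0 P1=- P2=NH0
Op 5: best P0=NH0 P1=- P2=NH0
Op 6: best P0=NH0 P1=- P2=NH0
Op 7: best P0=NH0 P1=- P2=NH0
Op 8: best P0=NH0 P1=- P2=NH1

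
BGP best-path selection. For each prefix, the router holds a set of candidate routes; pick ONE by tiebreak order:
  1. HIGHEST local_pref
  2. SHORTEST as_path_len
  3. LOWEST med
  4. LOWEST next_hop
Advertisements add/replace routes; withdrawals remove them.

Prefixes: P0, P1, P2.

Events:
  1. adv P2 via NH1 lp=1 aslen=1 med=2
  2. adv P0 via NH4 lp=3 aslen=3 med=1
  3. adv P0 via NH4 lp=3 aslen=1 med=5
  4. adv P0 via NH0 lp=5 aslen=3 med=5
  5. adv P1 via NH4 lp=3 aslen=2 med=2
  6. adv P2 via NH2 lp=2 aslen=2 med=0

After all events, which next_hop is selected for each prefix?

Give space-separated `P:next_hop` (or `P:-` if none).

Answer: P0:NH0 P1:NH4 P2:NH2

Derivation:
Op 1: best P0=- P1=- P2=NH1
Op 2: best P0=NH4 P1=- P2=NH1
Op 3: best P0=NH4 P1=- P2=NH1
Op 4: best P0=NH0 P1=- P2=NH1
Op 5: best P0=NH0 P1=NH4 P2=NH1
Op 6: best P0=NH0 P1=NH4 P2=NH2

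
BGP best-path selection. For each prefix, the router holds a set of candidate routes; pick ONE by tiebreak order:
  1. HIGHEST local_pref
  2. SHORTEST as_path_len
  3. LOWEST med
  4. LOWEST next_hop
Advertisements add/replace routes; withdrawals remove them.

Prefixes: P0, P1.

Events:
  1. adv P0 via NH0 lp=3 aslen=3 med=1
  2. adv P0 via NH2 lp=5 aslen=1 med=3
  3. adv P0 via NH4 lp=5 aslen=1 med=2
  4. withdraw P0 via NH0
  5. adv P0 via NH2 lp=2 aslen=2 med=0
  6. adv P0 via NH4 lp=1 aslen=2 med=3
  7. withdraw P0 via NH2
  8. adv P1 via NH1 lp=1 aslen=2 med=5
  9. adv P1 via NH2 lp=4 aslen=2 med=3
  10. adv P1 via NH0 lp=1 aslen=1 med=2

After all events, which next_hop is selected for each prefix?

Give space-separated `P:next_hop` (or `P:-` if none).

Op 1: best P0=NH0 P1=-
Op 2: best P0=NH2 P1=-
Op 3: best P0=NH4 P1=-
Op 4: best P0=NH4 P1=-
Op 5: best P0=NH4 P1=-
Op 6: best P0=NH2 P1=-
Op 7: best P0=NH4 P1=-
Op 8: best P0=NH4 P1=NH1
Op 9: best P0=NH4 P1=NH2
Op 10: best P0=NH4 P1=NH2

Answer: P0:NH4 P1:NH2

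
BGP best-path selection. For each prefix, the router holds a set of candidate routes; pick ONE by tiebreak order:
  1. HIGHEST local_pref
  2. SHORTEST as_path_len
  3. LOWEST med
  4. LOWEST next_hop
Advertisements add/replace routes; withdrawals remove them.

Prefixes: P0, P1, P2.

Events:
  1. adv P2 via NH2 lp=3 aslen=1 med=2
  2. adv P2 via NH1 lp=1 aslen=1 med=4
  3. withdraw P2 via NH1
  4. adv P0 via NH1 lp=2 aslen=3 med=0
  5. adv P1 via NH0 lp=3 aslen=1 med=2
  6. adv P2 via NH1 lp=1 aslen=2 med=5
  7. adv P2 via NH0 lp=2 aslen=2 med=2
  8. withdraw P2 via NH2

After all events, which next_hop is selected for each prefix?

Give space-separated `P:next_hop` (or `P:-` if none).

Answer: P0:NH1 P1:NH0 P2:NH0

Derivation:
Op 1: best P0=- P1=- P2=NH2
Op 2: best P0=- P1=- P2=NH2
Op 3: best P0=- P1=- P2=NH2
Op 4: best P0=NH1 P1=- P2=NH2
Op 5: best P0=NH1 P1=NH0 P2=NH2
Op 6: best P0=NH1 P1=NH0 P2=NH2
Op 7: best P0=NH1 P1=NH0 P2=NH2
Op 8: best P0=NH1 P1=NH0 P2=NH0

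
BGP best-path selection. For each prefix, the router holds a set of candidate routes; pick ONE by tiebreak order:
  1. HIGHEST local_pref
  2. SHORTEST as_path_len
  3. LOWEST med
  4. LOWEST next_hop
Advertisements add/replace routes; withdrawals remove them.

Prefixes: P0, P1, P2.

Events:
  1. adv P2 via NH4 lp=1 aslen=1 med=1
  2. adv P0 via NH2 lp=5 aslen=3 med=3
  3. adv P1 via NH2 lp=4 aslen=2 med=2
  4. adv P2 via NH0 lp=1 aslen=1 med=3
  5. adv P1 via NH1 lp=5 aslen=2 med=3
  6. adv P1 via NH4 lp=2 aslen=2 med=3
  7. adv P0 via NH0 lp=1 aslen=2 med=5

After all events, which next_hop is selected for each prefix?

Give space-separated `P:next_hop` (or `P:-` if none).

Op 1: best P0=- P1=- P2=NH4
Op 2: best P0=NH2 P1=- P2=NH4
Op 3: best P0=NH2 P1=NH2 P2=NH4
Op 4: best P0=NH2 P1=NH2 P2=NH4
Op 5: best P0=NH2 P1=NH1 P2=NH4
Op 6: best P0=NH2 P1=NH1 P2=NH4
Op 7: best P0=NH2 P1=NH1 P2=NH4

Answer: P0:NH2 P1:NH1 P2:NH4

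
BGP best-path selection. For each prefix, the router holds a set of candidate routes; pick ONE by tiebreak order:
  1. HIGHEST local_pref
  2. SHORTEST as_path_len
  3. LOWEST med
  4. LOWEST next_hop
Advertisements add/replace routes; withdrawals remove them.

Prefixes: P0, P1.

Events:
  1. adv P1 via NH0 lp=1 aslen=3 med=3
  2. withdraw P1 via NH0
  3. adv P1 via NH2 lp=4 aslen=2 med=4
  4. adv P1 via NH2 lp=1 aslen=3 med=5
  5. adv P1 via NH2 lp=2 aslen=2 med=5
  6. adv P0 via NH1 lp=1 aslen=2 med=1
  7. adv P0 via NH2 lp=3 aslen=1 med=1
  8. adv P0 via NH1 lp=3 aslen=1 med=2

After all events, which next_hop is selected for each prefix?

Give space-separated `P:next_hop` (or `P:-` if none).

Answer: P0:NH2 P1:NH2

Derivation:
Op 1: best P0=- P1=NH0
Op 2: best P0=- P1=-
Op 3: best P0=- P1=NH2
Op 4: best P0=- P1=NH2
Op 5: best P0=- P1=NH2
Op 6: best P0=NH1 P1=NH2
Op 7: best P0=NH2 P1=NH2
Op 8: best P0=NH2 P1=NH2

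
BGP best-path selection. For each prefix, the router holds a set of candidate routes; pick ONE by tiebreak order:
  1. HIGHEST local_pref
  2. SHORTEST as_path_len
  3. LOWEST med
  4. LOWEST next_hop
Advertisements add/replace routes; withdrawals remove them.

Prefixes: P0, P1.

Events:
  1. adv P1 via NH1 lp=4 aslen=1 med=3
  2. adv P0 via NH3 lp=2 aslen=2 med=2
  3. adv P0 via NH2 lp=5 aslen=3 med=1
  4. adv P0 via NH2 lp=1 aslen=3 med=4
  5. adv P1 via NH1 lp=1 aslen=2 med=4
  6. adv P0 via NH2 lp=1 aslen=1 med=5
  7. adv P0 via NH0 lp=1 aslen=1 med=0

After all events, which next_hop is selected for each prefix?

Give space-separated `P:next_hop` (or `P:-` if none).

Answer: P0:NH3 P1:NH1

Derivation:
Op 1: best P0=- P1=NH1
Op 2: best P0=NH3 P1=NH1
Op 3: best P0=NH2 P1=NH1
Op 4: best P0=NH3 P1=NH1
Op 5: best P0=NH3 P1=NH1
Op 6: best P0=NH3 P1=NH1
Op 7: best P0=NH3 P1=NH1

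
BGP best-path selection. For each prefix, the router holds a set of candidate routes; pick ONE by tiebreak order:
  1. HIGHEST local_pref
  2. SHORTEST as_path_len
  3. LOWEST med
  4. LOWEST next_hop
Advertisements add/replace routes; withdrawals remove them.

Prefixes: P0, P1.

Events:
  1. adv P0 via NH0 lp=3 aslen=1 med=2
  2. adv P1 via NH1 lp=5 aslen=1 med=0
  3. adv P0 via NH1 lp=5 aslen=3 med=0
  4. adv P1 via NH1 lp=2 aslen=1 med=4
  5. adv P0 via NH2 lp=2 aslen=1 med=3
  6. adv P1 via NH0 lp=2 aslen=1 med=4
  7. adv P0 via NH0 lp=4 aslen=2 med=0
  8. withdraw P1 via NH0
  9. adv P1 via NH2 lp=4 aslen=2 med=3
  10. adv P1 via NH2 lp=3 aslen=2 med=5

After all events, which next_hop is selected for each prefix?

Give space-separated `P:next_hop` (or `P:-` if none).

Op 1: best P0=NH0 P1=-
Op 2: best P0=NH0 P1=NH1
Op 3: best P0=NH1 P1=NH1
Op 4: best P0=NH1 P1=NH1
Op 5: best P0=NH1 P1=NH1
Op 6: best P0=NH1 P1=NH0
Op 7: best P0=NH1 P1=NH0
Op 8: best P0=NH1 P1=NH1
Op 9: best P0=NH1 P1=NH2
Op 10: best P0=NH1 P1=NH2

Answer: P0:NH1 P1:NH2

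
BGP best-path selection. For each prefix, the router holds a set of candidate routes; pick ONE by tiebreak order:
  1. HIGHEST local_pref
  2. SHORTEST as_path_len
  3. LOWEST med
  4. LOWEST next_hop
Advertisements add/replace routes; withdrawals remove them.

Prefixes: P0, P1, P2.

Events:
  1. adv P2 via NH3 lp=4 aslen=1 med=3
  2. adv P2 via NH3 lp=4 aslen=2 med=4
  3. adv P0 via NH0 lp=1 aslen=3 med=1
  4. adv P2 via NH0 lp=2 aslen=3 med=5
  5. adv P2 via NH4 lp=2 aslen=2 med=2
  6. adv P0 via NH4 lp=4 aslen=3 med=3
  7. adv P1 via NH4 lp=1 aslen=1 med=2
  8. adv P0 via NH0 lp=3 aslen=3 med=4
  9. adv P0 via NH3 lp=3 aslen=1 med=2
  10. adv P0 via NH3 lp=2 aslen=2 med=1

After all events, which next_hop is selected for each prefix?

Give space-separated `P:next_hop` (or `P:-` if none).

Op 1: best P0=- P1=- P2=NH3
Op 2: best P0=- P1=- P2=NH3
Op 3: best P0=NH0 P1=- P2=NH3
Op 4: best P0=NH0 P1=- P2=NH3
Op 5: best P0=NH0 P1=- P2=NH3
Op 6: best P0=NH4 P1=- P2=NH3
Op 7: best P0=NH4 P1=NH4 P2=NH3
Op 8: best P0=NH4 P1=NH4 P2=NH3
Op 9: best P0=NH4 P1=NH4 P2=NH3
Op 10: best P0=NH4 P1=NH4 P2=NH3

Answer: P0:NH4 P1:NH4 P2:NH3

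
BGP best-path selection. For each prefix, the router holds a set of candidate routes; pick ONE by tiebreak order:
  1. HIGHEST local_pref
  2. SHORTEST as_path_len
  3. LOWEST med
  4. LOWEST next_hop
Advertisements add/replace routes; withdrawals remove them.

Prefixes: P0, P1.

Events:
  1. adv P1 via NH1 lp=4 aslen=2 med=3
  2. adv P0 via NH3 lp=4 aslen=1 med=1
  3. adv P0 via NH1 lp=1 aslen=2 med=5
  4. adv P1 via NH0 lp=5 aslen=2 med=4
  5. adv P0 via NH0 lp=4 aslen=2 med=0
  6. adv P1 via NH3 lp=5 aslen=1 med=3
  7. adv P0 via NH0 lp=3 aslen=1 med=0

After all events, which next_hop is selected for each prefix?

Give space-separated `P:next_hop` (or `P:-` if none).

Op 1: best P0=- P1=NH1
Op 2: best P0=NH3 P1=NH1
Op 3: best P0=NH3 P1=NH1
Op 4: best P0=NH3 P1=NH0
Op 5: best P0=NH3 P1=NH0
Op 6: best P0=NH3 P1=NH3
Op 7: best P0=NH3 P1=NH3

Answer: P0:NH3 P1:NH3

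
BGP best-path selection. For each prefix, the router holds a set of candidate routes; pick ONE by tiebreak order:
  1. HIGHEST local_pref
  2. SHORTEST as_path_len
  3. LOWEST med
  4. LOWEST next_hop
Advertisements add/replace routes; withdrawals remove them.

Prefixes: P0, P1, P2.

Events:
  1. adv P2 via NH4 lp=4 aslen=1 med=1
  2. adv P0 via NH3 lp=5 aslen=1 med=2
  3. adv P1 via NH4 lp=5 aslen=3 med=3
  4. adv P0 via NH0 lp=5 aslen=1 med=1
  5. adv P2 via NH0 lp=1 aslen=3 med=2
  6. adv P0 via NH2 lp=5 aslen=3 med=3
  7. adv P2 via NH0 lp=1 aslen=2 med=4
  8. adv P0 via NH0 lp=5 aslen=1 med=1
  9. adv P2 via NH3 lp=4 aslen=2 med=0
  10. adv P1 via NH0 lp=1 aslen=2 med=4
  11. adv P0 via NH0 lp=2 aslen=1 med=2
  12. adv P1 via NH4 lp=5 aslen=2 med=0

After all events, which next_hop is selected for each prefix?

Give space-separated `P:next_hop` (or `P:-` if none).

Answer: P0:NH3 P1:NH4 P2:NH4

Derivation:
Op 1: best P0=- P1=- P2=NH4
Op 2: best P0=NH3 P1=- P2=NH4
Op 3: best P0=NH3 P1=NH4 P2=NH4
Op 4: best P0=NH0 P1=NH4 P2=NH4
Op 5: best P0=NH0 P1=NH4 P2=NH4
Op 6: best P0=NH0 P1=NH4 P2=NH4
Op 7: best P0=NH0 P1=NH4 P2=NH4
Op 8: best P0=NH0 P1=NH4 P2=NH4
Op 9: best P0=NH0 P1=NH4 P2=NH4
Op 10: best P0=NH0 P1=NH4 P2=NH4
Op 11: best P0=NH3 P1=NH4 P2=NH4
Op 12: best P0=NH3 P1=NH4 P2=NH4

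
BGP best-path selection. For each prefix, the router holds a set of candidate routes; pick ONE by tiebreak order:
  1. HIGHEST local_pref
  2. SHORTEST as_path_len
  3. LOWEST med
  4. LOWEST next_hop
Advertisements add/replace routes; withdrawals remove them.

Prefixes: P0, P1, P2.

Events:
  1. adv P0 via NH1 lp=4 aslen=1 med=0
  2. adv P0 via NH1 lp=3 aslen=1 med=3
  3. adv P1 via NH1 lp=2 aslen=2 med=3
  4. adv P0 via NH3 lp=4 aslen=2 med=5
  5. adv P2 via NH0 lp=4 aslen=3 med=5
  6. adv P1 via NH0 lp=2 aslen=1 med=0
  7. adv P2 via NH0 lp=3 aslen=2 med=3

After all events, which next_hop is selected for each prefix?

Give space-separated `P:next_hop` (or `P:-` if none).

Answer: P0:NH3 P1:NH0 P2:NH0

Derivation:
Op 1: best P0=NH1 P1=- P2=-
Op 2: best P0=NH1 P1=- P2=-
Op 3: best P0=NH1 P1=NH1 P2=-
Op 4: best P0=NH3 P1=NH1 P2=-
Op 5: best P0=NH3 P1=NH1 P2=NH0
Op 6: best P0=NH3 P1=NH0 P2=NH0
Op 7: best P0=NH3 P1=NH0 P2=NH0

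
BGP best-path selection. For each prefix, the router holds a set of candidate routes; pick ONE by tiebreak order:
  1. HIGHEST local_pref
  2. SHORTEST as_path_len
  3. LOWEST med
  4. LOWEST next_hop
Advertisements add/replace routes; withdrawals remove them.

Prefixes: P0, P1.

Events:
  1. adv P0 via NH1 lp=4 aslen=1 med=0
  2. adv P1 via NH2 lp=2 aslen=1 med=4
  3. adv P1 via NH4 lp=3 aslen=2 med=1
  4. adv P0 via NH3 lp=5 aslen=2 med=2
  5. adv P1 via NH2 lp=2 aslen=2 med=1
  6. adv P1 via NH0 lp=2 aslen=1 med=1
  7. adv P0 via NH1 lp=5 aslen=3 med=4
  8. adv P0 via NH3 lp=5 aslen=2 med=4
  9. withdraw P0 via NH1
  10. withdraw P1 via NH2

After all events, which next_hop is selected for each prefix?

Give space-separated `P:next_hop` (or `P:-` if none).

Answer: P0:NH3 P1:NH4

Derivation:
Op 1: best P0=NH1 P1=-
Op 2: best P0=NH1 P1=NH2
Op 3: best P0=NH1 P1=NH4
Op 4: best P0=NH3 P1=NH4
Op 5: best P0=NH3 P1=NH4
Op 6: best P0=NH3 P1=NH4
Op 7: best P0=NH3 P1=NH4
Op 8: best P0=NH3 P1=NH4
Op 9: best P0=NH3 P1=NH4
Op 10: best P0=NH3 P1=NH4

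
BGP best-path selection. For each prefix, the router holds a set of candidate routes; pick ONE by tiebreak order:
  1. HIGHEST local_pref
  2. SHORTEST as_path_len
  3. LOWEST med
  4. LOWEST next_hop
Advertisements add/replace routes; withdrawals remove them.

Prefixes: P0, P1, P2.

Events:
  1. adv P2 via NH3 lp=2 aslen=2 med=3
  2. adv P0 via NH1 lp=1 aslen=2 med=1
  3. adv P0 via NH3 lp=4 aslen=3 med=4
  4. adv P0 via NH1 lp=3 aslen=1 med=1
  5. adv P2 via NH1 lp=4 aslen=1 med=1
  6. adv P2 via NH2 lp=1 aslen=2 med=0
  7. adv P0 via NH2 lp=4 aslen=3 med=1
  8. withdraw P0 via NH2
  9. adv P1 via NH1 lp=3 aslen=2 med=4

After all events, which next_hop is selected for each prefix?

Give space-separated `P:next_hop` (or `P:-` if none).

Op 1: best P0=- P1=- P2=NH3
Op 2: best P0=NH1 P1=- P2=NH3
Op 3: best P0=NH3 P1=- P2=NH3
Op 4: best P0=NH3 P1=- P2=NH3
Op 5: best P0=NH3 P1=- P2=NH1
Op 6: best P0=NH3 P1=- P2=NH1
Op 7: best P0=NH2 P1=- P2=NH1
Op 8: best P0=NH3 P1=- P2=NH1
Op 9: best P0=NH3 P1=NH1 P2=NH1

Answer: P0:NH3 P1:NH1 P2:NH1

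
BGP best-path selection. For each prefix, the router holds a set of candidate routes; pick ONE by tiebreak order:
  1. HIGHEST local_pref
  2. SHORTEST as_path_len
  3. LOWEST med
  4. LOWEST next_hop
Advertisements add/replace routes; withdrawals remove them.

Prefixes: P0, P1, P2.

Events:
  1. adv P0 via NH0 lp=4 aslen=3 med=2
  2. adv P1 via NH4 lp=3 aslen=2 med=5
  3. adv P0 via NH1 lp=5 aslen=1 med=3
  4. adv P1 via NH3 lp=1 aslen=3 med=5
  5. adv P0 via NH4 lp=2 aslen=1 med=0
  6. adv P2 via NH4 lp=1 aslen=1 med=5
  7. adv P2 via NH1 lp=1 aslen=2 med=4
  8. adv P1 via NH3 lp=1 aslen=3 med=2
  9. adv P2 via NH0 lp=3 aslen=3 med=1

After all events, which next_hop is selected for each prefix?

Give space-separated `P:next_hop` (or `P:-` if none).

Op 1: best P0=NH0 P1=- P2=-
Op 2: best P0=NH0 P1=NH4 P2=-
Op 3: best P0=NH1 P1=NH4 P2=-
Op 4: best P0=NH1 P1=NH4 P2=-
Op 5: best P0=NH1 P1=NH4 P2=-
Op 6: best P0=NH1 P1=NH4 P2=NH4
Op 7: best P0=NH1 P1=NH4 P2=NH4
Op 8: best P0=NH1 P1=NH4 P2=NH4
Op 9: best P0=NH1 P1=NH4 P2=NH0

Answer: P0:NH1 P1:NH4 P2:NH0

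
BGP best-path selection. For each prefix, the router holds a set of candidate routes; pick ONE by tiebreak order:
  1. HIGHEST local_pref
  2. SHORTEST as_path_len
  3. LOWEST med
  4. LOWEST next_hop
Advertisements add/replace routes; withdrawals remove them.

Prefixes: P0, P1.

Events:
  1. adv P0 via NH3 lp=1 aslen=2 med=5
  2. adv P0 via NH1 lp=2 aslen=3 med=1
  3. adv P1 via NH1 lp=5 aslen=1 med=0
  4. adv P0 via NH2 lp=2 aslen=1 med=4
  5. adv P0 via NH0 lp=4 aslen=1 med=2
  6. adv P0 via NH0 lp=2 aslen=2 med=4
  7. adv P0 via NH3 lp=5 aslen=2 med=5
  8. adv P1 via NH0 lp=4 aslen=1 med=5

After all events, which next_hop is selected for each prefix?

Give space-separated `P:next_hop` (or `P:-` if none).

Op 1: best P0=NH3 P1=-
Op 2: best P0=NH1 P1=-
Op 3: best P0=NH1 P1=NH1
Op 4: best P0=NH2 P1=NH1
Op 5: best P0=NH0 P1=NH1
Op 6: best P0=NH2 P1=NH1
Op 7: best P0=NH3 P1=NH1
Op 8: best P0=NH3 P1=NH1

Answer: P0:NH3 P1:NH1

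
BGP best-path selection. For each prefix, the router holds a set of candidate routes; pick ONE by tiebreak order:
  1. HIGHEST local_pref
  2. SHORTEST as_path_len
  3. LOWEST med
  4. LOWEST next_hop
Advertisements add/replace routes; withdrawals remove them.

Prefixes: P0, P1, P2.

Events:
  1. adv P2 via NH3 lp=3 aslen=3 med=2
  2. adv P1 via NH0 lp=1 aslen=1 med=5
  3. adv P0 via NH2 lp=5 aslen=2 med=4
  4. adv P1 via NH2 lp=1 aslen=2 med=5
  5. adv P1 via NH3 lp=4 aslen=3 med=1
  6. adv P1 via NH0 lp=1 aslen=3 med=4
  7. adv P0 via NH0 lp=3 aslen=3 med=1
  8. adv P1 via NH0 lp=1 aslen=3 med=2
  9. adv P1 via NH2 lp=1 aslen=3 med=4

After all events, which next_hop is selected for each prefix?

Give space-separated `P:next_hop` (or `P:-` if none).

Op 1: best P0=- P1=- P2=NH3
Op 2: best P0=- P1=NH0 P2=NH3
Op 3: best P0=NH2 P1=NH0 P2=NH3
Op 4: best P0=NH2 P1=NH0 P2=NH3
Op 5: best P0=NH2 P1=NH3 P2=NH3
Op 6: best P0=NH2 P1=NH3 P2=NH3
Op 7: best P0=NH2 P1=NH3 P2=NH3
Op 8: best P0=NH2 P1=NH3 P2=NH3
Op 9: best P0=NH2 P1=NH3 P2=NH3

Answer: P0:NH2 P1:NH3 P2:NH3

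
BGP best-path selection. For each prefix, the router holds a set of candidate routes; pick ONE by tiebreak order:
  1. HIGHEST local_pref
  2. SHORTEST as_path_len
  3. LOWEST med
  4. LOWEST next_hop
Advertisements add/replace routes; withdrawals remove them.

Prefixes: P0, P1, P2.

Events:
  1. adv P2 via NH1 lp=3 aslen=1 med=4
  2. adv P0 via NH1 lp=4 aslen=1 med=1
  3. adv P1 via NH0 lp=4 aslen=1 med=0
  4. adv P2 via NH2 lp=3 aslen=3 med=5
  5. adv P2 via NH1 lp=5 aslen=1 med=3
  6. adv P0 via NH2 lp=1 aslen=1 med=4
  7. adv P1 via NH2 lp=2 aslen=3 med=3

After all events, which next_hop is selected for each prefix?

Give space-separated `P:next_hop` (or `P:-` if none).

Op 1: best P0=- P1=- P2=NH1
Op 2: best P0=NH1 P1=- P2=NH1
Op 3: best P0=NH1 P1=NH0 P2=NH1
Op 4: best P0=NH1 P1=NH0 P2=NH1
Op 5: best P0=NH1 P1=NH0 P2=NH1
Op 6: best P0=NH1 P1=NH0 P2=NH1
Op 7: best P0=NH1 P1=NH0 P2=NH1

Answer: P0:NH1 P1:NH0 P2:NH1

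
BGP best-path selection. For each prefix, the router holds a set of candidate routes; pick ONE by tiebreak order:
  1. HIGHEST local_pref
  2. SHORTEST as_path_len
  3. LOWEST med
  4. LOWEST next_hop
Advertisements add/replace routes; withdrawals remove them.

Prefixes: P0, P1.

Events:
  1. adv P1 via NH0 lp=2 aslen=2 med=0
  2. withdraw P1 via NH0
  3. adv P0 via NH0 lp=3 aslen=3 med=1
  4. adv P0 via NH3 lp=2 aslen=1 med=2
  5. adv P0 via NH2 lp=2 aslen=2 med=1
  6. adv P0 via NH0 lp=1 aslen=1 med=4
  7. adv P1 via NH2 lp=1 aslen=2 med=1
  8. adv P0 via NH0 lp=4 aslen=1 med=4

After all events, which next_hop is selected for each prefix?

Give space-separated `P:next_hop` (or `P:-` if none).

Answer: P0:NH0 P1:NH2

Derivation:
Op 1: best P0=- P1=NH0
Op 2: best P0=- P1=-
Op 3: best P0=NH0 P1=-
Op 4: best P0=NH0 P1=-
Op 5: best P0=NH0 P1=-
Op 6: best P0=NH3 P1=-
Op 7: best P0=NH3 P1=NH2
Op 8: best P0=NH0 P1=NH2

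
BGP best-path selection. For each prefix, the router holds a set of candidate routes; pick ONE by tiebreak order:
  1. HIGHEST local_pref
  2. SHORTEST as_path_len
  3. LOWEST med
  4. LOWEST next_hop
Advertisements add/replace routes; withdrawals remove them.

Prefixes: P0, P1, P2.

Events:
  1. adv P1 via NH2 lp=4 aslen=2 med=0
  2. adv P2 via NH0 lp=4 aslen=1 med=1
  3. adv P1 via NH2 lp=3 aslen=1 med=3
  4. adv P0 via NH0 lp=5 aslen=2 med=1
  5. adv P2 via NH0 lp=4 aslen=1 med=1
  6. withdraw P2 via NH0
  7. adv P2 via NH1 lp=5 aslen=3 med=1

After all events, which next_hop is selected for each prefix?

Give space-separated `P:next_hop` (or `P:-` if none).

Op 1: best P0=- P1=NH2 P2=-
Op 2: best P0=- P1=NH2 P2=NH0
Op 3: best P0=- P1=NH2 P2=NH0
Op 4: best P0=NH0 P1=NH2 P2=NH0
Op 5: best P0=NH0 P1=NH2 P2=NH0
Op 6: best P0=NH0 P1=NH2 P2=-
Op 7: best P0=NH0 P1=NH2 P2=NH1

Answer: P0:NH0 P1:NH2 P2:NH1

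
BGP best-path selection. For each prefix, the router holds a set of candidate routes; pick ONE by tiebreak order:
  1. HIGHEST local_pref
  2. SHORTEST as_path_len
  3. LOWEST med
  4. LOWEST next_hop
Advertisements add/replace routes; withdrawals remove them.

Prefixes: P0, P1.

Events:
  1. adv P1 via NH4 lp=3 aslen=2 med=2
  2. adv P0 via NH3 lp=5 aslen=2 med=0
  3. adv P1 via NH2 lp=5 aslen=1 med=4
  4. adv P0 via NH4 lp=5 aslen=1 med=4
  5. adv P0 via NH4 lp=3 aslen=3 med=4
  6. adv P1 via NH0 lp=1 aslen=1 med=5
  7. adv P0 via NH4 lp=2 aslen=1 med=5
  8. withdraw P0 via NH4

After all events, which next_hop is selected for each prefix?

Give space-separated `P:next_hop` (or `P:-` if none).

Op 1: best P0=- P1=NH4
Op 2: best P0=NH3 P1=NH4
Op 3: best P0=NH3 P1=NH2
Op 4: best P0=NH4 P1=NH2
Op 5: best P0=NH3 P1=NH2
Op 6: best P0=NH3 P1=NH2
Op 7: best P0=NH3 P1=NH2
Op 8: best P0=NH3 P1=NH2

Answer: P0:NH3 P1:NH2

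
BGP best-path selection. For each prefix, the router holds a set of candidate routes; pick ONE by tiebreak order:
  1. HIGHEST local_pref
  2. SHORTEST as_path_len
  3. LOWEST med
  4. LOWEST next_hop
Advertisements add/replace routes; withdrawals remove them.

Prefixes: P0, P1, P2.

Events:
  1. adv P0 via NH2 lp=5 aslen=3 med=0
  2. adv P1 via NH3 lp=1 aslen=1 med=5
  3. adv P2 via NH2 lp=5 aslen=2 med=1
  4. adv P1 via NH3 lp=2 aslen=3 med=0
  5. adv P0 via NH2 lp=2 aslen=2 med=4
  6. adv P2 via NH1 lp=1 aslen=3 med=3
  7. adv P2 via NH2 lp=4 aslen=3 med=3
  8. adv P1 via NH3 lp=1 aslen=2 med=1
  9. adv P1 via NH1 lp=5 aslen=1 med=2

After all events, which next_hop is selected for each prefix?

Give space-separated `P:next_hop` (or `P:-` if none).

Op 1: best P0=NH2 P1=- P2=-
Op 2: best P0=NH2 P1=NH3 P2=-
Op 3: best P0=NH2 P1=NH3 P2=NH2
Op 4: best P0=NH2 P1=NH3 P2=NH2
Op 5: best P0=NH2 P1=NH3 P2=NH2
Op 6: best P0=NH2 P1=NH3 P2=NH2
Op 7: best P0=NH2 P1=NH3 P2=NH2
Op 8: best P0=NH2 P1=NH3 P2=NH2
Op 9: best P0=NH2 P1=NH1 P2=NH2

Answer: P0:NH2 P1:NH1 P2:NH2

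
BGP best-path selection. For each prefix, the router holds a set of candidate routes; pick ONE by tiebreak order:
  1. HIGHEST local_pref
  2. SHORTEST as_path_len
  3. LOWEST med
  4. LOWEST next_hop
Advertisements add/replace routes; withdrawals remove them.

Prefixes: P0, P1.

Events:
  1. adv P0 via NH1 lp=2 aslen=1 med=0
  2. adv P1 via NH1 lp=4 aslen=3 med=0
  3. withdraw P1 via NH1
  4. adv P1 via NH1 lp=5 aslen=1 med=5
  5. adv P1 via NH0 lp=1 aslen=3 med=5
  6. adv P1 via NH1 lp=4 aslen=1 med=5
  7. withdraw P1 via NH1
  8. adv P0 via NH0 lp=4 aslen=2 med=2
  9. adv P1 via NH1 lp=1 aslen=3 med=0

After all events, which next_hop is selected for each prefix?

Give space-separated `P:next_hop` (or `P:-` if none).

Op 1: best P0=NH1 P1=-
Op 2: best P0=NH1 P1=NH1
Op 3: best P0=NH1 P1=-
Op 4: best P0=NH1 P1=NH1
Op 5: best P0=NH1 P1=NH1
Op 6: best P0=NH1 P1=NH1
Op 7: best P0=NH1 P1=NH0
Op 8: best P0=NH0 P1=NH0
Op 9: best P0=NH0 P1=NH1

Answer: P0:NH0 P1:NH1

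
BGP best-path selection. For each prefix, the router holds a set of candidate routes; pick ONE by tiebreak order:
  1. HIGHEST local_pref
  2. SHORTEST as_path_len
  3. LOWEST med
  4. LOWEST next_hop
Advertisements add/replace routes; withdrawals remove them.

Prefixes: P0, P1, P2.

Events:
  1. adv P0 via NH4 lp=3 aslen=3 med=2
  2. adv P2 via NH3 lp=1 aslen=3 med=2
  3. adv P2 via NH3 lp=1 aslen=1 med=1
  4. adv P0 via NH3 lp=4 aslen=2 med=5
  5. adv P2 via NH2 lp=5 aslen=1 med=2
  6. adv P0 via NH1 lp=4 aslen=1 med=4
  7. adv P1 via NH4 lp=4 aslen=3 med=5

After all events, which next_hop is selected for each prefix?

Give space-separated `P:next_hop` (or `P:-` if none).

Op 1: best P0=NH4 P1=- P2=-
Op 2: best P0=NH4 P1=- P2=NH3
Op 3: best P0=NH4 P1=- P2=NH3
Op 4: best P0=NH3 P1=- P2=NH3
Op 5: best P0=NH3 P1=- P2=NH2
Op 6: best P0=NH1 P1=- P2=NH2
Op 7: best P0=NH1 P1=NH4 P2=NH2

Answer: P0:NH1 P1:NH4 P2:NH2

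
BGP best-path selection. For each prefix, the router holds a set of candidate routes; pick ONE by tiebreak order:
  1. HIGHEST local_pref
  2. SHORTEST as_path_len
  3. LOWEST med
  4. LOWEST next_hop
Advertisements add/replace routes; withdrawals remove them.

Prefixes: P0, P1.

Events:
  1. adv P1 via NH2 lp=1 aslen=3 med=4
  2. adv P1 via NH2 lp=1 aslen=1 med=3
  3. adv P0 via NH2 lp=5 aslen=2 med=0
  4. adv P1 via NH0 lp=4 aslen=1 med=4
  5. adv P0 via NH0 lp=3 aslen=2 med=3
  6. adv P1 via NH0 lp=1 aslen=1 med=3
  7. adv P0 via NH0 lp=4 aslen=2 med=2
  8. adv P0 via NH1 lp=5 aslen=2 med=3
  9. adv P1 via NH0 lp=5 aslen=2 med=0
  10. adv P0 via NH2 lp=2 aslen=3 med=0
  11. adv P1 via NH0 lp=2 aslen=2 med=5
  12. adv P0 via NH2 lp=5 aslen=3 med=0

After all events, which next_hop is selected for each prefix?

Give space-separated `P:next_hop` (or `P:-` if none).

Answer: P0:NH1 P1:NH0

Derivation:
Op 1: best P0=- P1=NH2
Op 2: best P0=- P1=NH2
Op 3: best P0=NH2 P1=NH2
Op 4: best P0=NH2 P1=NH0
Op 5: best P0=NH2 P1=NH0
Op 6: best P0=NH2 P1=NH0
Op 7: best P0=NH2 P1=NH0
Op 8: best P0=NH2 P1=NH0
Op 9: best P0=NH2 P1=NH0
Op 10: best P0=NH1 P1=NH0
Op 11: best P0=NH1 P1=NH0
Op 12: best P0=NH1 P1=NH0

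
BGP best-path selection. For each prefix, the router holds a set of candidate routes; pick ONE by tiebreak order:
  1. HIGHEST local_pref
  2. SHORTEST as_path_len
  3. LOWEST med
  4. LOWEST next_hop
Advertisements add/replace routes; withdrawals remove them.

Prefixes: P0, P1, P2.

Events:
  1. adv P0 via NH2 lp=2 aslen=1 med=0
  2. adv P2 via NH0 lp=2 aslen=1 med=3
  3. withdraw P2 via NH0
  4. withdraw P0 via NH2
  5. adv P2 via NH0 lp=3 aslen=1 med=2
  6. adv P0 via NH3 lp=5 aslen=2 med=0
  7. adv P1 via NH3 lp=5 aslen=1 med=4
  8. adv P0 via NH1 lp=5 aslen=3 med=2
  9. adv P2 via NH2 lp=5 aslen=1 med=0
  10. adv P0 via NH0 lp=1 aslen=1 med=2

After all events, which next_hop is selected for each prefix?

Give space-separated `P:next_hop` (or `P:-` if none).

Op 1: best P0=NH2 P1=- P2=-
Op 2: best P0=NH2 P1=- P2=NH0
Op 3: best P0=NH2 P1=- P2=-
Op 4: best P0=- P1=- P2=-
Op 5: best P0=- P1=- P2=NH0
Op 6: best P0=NH3 P1=- P2=NH0
Op 7: best P0=NH3 P1=NH3 P2=NH0
Op 8: best P0=NH3 P1=NH3 P2=NH0
Op 9: best P0=NH3 P1=NH3 P2=NH2
Op 10: best P0=NH3 P1=NH3 P2=NH2

Answer: P0:NH3 P1:NH3 P2:NH2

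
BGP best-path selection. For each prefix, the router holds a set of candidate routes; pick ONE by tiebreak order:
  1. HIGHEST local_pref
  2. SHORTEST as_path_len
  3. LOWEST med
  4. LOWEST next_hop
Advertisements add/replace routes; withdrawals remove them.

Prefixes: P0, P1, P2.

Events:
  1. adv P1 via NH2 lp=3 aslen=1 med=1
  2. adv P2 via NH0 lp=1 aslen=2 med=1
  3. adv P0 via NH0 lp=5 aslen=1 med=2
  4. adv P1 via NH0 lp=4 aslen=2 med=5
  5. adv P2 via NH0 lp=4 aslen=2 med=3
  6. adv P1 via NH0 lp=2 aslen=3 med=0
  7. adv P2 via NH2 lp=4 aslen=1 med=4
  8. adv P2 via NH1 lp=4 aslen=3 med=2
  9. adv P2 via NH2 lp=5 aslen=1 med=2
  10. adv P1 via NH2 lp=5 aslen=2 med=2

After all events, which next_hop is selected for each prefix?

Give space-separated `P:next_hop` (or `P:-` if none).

Op 1: best P0=- P1=NH2 P2=-
Op 2: best P0=- P1=NH2 P2=NH0
Op 3: best P0=NH0 P1=NH2 P2=NH0
Op 4: best P0=NH0 P1=NH0 P2=NH0
Op 5: best P0=NH0 P1=NH0 P2=NH0
Op 6: best P0=NH0 P1=NH2 P2=NH0
Op 7: best P0=NH0 P1=NH2 P2=NH2
Op 8: best P0=NH0 P1=NH2 P2=NH2
Op 9: best P0=NH0 P1=NH2 P2=NH2
Op 10: best P0=NH0 P1=NH2 P2=NH2

Answer: P0:NH0 P1:NH2 P2:NH2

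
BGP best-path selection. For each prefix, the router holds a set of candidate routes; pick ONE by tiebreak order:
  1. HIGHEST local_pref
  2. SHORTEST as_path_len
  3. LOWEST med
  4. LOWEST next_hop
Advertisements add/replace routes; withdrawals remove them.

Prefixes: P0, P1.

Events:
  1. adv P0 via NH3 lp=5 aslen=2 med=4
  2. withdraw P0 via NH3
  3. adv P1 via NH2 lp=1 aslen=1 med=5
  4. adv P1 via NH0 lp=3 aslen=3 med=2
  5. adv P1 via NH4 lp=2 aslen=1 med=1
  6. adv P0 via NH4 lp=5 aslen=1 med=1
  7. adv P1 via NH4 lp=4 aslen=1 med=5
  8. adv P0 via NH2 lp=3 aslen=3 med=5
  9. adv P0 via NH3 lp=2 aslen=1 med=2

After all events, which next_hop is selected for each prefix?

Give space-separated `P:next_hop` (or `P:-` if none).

Answer: P0:NH4 P1:NH4

Derivation:
Op 1: best P0=NH3 P1=-
Op 2: best P0=- P1=-
Op 3: best P0=- P1=NH2
Op 4: best P0=- P1=NH0
Op 5: best P0=- P1=NH0
Op 6: best P0=NH4 P1=NH0
Op 7: best P0=NH4 P1=NH4
Op 8: best P0=NH4 P1=NH4
Op 9: best P0=NH4 P1=NH4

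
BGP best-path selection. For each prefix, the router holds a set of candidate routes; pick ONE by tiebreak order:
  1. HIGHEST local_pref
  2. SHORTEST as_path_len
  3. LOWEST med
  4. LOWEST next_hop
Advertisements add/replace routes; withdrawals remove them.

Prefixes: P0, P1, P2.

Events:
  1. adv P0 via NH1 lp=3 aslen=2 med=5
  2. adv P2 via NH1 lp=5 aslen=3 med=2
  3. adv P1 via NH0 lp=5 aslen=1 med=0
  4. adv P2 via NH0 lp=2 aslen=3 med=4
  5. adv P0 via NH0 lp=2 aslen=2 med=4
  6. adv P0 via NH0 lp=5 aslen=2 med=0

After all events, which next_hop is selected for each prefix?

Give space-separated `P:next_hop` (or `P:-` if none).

Answer: P0:NH0 P1:NH0 P2:NH1

Derivation:
Op 1: best P0=NH1 P1=- P2=-
Op 2: best P0=NH1 P1=- P2=NH1
Op 3: best P0=NH1 P1=NH0 P2=NH1
Op 4: best P0=NH1 P1=NH0 P2=NH1
Op 5: best P0=NH1 P1=NH0 P2=NH1
Op 6: best P0=NH0 P1=NH0 P2=NH1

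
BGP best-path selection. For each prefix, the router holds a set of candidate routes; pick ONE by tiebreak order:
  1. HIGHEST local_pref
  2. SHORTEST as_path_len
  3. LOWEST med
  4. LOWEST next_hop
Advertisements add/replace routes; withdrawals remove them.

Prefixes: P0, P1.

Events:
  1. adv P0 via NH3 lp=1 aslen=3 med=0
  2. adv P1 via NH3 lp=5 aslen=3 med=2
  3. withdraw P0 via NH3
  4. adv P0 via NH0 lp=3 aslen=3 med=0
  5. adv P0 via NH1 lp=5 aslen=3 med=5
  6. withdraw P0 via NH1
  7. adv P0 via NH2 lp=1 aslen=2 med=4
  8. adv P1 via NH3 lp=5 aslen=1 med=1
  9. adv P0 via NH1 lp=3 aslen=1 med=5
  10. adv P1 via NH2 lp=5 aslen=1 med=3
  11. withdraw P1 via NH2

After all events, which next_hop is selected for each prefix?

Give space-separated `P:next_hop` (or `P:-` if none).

Op 1: best P0=NH3 P1=-
Op 2: best P0=NH3 P1=NH3
Op 3: best P0=- P1=NH3
Op 4: best P0=NH0 P1=NH3
Op 5: best P0=NH1 P1=NH3
Op 6: best P0=NH0 P1=NH3
Op 7: best P0=NH0 P1=NH3
Op 8: best P0=NH0 P1=NH3
Op 9: best P0=NH1 P1=NH3
Op 10: best P0=NH1 P1=NH3
Op 11: best P0=NH1 P1=NH3

Answer: P0:NH1 P1:NH3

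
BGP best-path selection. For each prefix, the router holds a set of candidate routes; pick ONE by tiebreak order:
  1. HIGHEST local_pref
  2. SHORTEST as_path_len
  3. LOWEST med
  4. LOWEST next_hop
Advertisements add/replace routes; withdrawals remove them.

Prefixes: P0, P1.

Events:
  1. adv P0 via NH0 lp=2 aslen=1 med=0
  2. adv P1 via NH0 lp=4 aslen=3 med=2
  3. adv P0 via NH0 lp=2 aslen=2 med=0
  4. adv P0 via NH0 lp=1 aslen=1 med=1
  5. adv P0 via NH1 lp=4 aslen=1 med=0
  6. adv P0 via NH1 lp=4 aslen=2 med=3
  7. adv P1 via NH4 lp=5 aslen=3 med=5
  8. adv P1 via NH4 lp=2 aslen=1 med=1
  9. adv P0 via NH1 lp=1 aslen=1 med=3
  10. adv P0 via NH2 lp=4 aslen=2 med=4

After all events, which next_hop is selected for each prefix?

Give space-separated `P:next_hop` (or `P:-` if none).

Op 1: best P0=NH0 P1=-
Op 2: best P0=NH0 P1=NH0
Op 3: best P0=NH0 P1=NH0
Op 4: best P0=NH0 P1=NH0
Op 5: best P0=NH1 P1=NH0
Op 6: best P0=NH1 P1=NH0
Op 7: best P0=NH1 P1=NH4
Op 8: best P0=NH1 P1=NH0
Op 9: best P0=NH0 P1=NH0
Op 10: best P0=NH2 P1=NH0

Answer: P0:NH2 P1:NH0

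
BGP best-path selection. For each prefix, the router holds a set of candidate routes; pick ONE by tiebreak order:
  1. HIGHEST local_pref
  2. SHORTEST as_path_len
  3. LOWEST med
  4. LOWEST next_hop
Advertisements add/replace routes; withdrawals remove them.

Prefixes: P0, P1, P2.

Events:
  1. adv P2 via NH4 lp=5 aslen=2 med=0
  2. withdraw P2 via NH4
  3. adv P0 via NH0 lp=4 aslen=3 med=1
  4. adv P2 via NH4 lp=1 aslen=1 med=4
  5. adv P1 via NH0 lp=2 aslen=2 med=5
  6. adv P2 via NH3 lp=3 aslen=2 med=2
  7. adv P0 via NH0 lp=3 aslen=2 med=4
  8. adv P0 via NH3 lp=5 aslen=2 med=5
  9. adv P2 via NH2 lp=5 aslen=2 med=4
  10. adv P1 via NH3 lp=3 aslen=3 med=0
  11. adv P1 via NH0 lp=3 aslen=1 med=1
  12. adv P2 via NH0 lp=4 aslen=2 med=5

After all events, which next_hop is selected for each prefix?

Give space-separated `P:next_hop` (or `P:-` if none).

Op 1: best P0=- P1=- P2=NH4
Op 2: best P0=- P1=- P2=-
Op 3: best P0=NH0 P1=- P2=-
Op 4: best P0=NH0 P1=- P2=NH4
Op 5: best P0=NH0 P1=NH0 P2=NH4
Op 6: best P0=NH0 P1=NH0 P2=NH3
Op 7: best P0=NH0 P1=NH0 P2=NH3
Op 8: best P0=NH3 P1=NH0 P2=NH3
Op 9: best P0=NH3 P1=NH0 P2=NH2
Op 10: best P0=NH3 P1=NH3 P2=NH2
Op 11: best P0=NH3 P1=NH0 P2=NH2
Op 12: best P0=NH3 P1=NH0 P2=NH2

Answer: P0:NH3 P1:NH0 P2:NH2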